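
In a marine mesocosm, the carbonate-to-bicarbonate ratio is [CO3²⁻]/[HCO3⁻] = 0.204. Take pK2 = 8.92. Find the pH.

From K2 = [H⁺][CO3²⁻]/[HCO3⁻]:  pH = pK2 + log₁₀([CO3²⁻]/[HCO3⁻])
log₁₀(0.204) = -0.690
pH = 8.92 + (-0.690) = 8.23

pH = 8.23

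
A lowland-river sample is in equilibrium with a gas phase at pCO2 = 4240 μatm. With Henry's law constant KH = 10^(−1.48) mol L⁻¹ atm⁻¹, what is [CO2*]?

[CO2*] = 140 μmol/L

KH = 10^(−1.48) = 3.311×10^-2 mol L⁻¹ atm⁻¹
[CO2*] = KH · pCO2 = 3.311×10^-2 × 4240×10^-6 atm = 1.40×10^-4 mol/L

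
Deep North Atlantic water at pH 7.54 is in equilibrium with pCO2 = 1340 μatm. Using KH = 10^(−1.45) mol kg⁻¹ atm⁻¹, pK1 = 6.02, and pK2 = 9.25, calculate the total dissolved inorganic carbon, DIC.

DIC = 1.65 mmol/kg

[CO2*] = KH · pCO2 = 10^(−1.45) × 1340×10^-6 = 4.754×10^-5 mol/kg
α₀ = 1/(1 + K1/[H⁺] + K1K2/[H⁺]²) = 1/(1 + 10^+1.52 + 10^-0.19) = 0.02877
DIC = [CO2*]/α₀ = 4.754×10^-5 / 0.02877 = 1.65 mmol/kg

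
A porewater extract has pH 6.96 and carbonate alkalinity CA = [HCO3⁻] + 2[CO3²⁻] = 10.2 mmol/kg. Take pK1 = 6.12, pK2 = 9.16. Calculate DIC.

CA = [HCO3⁻] + 2[CO3²⁻] = (α₁ + 2α₂)·DIC
At pH 6.96: [H⁺]/K1 = 10^-0.84 = 0.14454, K2/[H⁺] = 10^-2.20 = 0.0063096
α₁ = 1/(1 + 0.14454 + 0.0063096) = 1/1.1509 = 0.8689; α₂ = α₁·K2/[H⁺] = 0.005483
α₁ + 2α₂ = 0.8799
DIC = CA / (α₁ + 2α₂) = 10.2 / 0.8799 = 11.6 mmol/kg

DIC = 11.6 mmol/kg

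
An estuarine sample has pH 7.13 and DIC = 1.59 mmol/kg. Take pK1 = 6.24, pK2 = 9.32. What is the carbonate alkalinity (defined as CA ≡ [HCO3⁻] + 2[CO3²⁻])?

CA = [HCO3⁻] + 2[CO3²⁻] = (α₁ + 2α₂)·DIC
At pH 7.13: [H⁺]/K1 = 10^-0.89 = 0.12882, K2/[H⁺] = 10^-2.19 = 0.0064565
α₁ = 1/(1 + 0.12882 + 0.0064565) = 1/1.1353 = 0.8808; α₂ = α₁·K2/[H⁺] = 0.005687
α₁ + 2α₂ = 0.8922
CA = 0.8922 × 1.59 = 1.42 mmol/kg

CA = 1.42 mmol/kg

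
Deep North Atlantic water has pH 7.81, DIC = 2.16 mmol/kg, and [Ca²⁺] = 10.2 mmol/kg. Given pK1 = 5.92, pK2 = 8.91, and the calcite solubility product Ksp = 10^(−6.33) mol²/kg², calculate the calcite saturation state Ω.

α₂ = 1 / (1 + [H⁺]/K2 + [H⁺]²/(K1K2)) = 1 / (1 + 10^+1.10 + 10^-0.79)
   = 1 / (1 + 12.589 + 0.16218) = 1/13.751 = 0.07272
[CO3²⁻] = α₂ × DIC = 0.07272 × 2.16 = 0.1571 mmol/kg
Ksp = 10^(−6.33) = 4.677×10^-7
Ω = [Ca²⁺][CO3²⁻]/Ksp = (10.2×10^-3)(1.571×10^-4) / 4.677×10^-7 = 3.43

Ω = 3.43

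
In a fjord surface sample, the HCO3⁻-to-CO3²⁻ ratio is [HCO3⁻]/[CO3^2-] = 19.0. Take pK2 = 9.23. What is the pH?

From K2 = [H⁺][CO3^2-]/[HCO3⁻]:  pH = pK2 − log₁₀([HCO3⁻]/[CO3^2-])
log₁₀(19.0) = +1.279
pH = 9.23 − (+1.279) = 7.95

pH = 7.95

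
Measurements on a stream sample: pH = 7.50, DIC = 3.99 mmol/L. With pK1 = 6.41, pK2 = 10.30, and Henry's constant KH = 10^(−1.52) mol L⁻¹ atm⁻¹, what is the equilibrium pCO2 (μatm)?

α₀ = 1 / (1 + K1/[H⁺] + K1K2/[H⁺]²) = 1 / (1 + 10^+1.09 + 10^-1.71)
   = 1 / (1 + 12.303 + 0.019498) = 1/13.322 = 0.07506
[CO2*] = α₀ × DIC = 0.07506 × 3.99 = 0.2995 mmol/L
pCO2 = [CO2*]/KH = 2.995×10^-4 / 3.020×10^-2 = 9920 μatm

pCO2 = 9920 μatm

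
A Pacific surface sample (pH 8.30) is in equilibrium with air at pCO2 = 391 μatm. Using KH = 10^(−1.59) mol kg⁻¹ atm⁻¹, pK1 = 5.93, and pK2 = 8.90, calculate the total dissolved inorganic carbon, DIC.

[CO2*] = KH · pCO2 = 10^(−1.59) × 391×10^-6 = 1.005×10^-5 mol/kg
α₀ = 1/(1 + K1/[H⁺] + K1K2/[H⁺]²) = 1/(1 + 10^+2.37 + 10^+1.77) = 0.003398
DIC = [CO2*]/α₀ = 1.005×10^-5 / 0.003398 = 2.96 mmol/kg

DIC = 2.96 mmol/kg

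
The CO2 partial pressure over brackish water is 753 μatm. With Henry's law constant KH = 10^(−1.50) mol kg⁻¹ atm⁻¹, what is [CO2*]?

[CO2*] = 23.8 μmol/kg

KH = 10^(−1.50) = 3.162×10^-2 mol kg⁻¹ atm⁻¹
[CO2*] = KH · pCO2 = 3.162×10^-2 × 753×10^-6 atm = 2.38×10^-5 mol/kg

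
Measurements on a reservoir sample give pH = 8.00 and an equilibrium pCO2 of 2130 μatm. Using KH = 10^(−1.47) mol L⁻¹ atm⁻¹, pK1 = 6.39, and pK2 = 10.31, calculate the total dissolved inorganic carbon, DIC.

DIC = 3.03 mmol/L

[CO2*] = KH · pCO2 = 10^(−1.47) × 2130×10^-6 = 7.217×10^-5 mol/L
α₀ = 1/(1 + K1/[H⁺] + K1K2/[H⁺]²) = 1/(1 + 10^+1.61 + 10^-0.70) = 0.02384
DIC = [CO2*]/α₀ = 7.217×10^-5 / 0.02384 = 3.03 mmol/L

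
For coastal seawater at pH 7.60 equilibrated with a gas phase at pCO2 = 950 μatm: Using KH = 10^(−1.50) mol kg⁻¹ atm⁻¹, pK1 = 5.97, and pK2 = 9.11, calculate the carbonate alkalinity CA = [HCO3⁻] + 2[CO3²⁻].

CA = 1.36 mmol/kg

[CO2*] = KH · pCO2 = 10^(−1.50) × 950×10^-6 = 3.004×10^-5 mol/kg
α₀ = 1/(1 + K1/[H⁺] + K1K2/[H⁺]²) = 1/(1 + 10^+1.63 + 10^+0.12) = 0.02223
DIC = [CO2*]/α₀ = 3.004×10^-5 / 0.02223 = 1.351 mmol/kg
CA = (α₁ + 2α₂)·DIC = (0.9485 + 2×0.02931) × 1.351 = 1.36 mmol/kg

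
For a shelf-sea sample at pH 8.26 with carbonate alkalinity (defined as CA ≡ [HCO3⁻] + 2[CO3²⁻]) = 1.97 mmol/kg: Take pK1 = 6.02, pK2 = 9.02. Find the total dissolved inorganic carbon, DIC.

CA = [HCO3⁻] + 2[CO3²⁻] = (α₁ + 2α₂)·DIC
At pH 8.26: [H⁺]/K1 = 10^-2.24 = 0.0057544, K2/[H⁺] = 10^-0.76 = 0.17378
α₁ = 1/(1 + 0.0057544 + 0.17378) = 1/1.1795 = 0.8478; α₂ = α₁·K2/[H⁺] = 0.1473
α₁ + 2α₂ = 1.1425
DIC = CA / (α₁ + 2α₂) = 1.97 / 1.1425 = 1.72 mmol/kg

DIC = 1.72 mmol/kg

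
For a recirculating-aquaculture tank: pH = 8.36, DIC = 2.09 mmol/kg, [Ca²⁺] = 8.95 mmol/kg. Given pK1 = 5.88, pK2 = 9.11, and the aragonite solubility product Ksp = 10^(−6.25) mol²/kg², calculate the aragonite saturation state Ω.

α₂ = 1 / (1 + [H⁺]/K2 + [H⁺]²/(K1K2)) = 1 / (1 + 10^+0.75 + 10^-1.73)
   = 1 / (1 + 5.6234 + 0.018621) = 1/6.6420 = 0.1506
[CO3²⁻] = α₂ × DIC = 0.1506 × 2.09 = 0.3147 mmol/kg
Ksp = 10^(−6.25) = 5.623×10^-7
Ω = [Ca²⁺][CO3²⁻]/Ksp = (8.95×10^-3)(3.147×10^-4) / 5.623×10^-7 = 5.01

Ω = 5.01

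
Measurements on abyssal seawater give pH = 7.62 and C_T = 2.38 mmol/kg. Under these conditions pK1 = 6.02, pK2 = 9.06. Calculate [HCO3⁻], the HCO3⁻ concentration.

α₁ = 1 / (1 + [H⁺]/K1 + K2/[H⁺]) = 1 / (1 + 10^-1.60 + 10^-1.44)
   = 1 / (1 + 0.025119 + 0.036308) = 1/1.0614 = 0.9421
[HCO3⁻] = α₁ × DIC = 0.9421 × 2.38 = 2.24 mmol/kg

[HCO3⁻] = 2.24 mmol/kg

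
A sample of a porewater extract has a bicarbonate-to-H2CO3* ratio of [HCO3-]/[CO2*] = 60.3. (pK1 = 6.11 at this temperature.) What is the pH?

From K1 = [H⁺][HCO3-]/[CO2*]:  pH = pK1 + log₁₀([HCO3-]/[CO2*])
log₁₀(60.3) = +1.780
pH = 6.11 + (+1.780) = 7.89

pH = 7.89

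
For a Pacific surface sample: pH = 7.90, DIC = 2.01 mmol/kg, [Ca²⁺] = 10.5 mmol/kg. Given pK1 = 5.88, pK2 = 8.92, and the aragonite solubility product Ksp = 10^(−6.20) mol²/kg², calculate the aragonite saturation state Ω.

Ω = 2.89

α₂ = 1 / (1 + [H⁺]/K2 + [H⁺]²/(K1K2)) = 1 / (1 + 10^+1.02 + 10^-1.00)
   = 1 / (1 + 10.471 + 0.10000) = 1/11.571 = 0.08642
[CO3²⁻] = α₂ × DIC = 0.08642 × 2.01 = 0.1737 mmol/kg
Ksp = 10^(−6.20) = 6.310×10^-7
Ω = [Ca²⁺][CO3²⁻]/Ksp = (10.5×10^-3)(1.737×10^-4) / 6.310×10^-7 = 2.89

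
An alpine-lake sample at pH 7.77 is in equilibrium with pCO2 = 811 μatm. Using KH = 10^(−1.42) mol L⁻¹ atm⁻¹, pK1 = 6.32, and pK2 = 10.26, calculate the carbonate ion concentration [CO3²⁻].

[CO3²⁻] = 2.81 μmol/L

[CO2*] = KH · pCO2 = 10^(−1.42) × 811×10^-6 = 3.083×10^-5 mol/L
α₀ = 1/(1 + K1/[H⁺] + K1K2/[H⁺]²) = 1/(1 + 10^+1.45 + 10^-1.04) = 0.03416
DIC = [CO2*]/α₀ = 3.083×10^-5 / 0.03416 = 0.9026 mmol/L
[CO3²⁻] = α₂·DIC; α₂ = 0.003115, so [CO3²⁻] = 0.003115 × 0.9026 = 0.00281 mmol/L = 2.81 μmol/L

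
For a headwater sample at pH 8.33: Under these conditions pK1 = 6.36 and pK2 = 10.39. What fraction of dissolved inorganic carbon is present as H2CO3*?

α₀ = 0.0105

α₀ = 1 / (1 + K1/[H⁺] + K1K2/[H⁺]²) = 1 / (1 + 10^+1.97 + 10^-0.09)
   = 1 / (1 + 93.325 + 0.81283) = 1/95.138 = 0.01051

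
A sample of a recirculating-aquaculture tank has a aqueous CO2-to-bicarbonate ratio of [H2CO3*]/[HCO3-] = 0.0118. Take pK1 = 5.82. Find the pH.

From K1 = [H⁺][HCO3-]/[H2CO3*]:  pH = pK1 − log₁₀([H2CO3*]/[HCO3-])
log₁₀(0.0118) = -1.928
pH = 5.82 − (-1.928) = 7.75

pH = 7.75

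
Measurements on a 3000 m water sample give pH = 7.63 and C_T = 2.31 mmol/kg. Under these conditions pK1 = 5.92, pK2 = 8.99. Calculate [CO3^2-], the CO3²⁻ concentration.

α₂ = 1 / (1 + [H⁺]/K2 + [H⁺]²/(K1K2)) = 1 / (1 + 10^+1.36 + 10^-0.35)
   = 1 / (1 + 22.909 + 0.44668) = 1/24.355 = 0.04106
[CO3²⁻] = α₂ × DIC = 0.04106 × 2.31 = 0.0948 mmol/kg

[CO3²⁻] = 0.0948 mmol/kg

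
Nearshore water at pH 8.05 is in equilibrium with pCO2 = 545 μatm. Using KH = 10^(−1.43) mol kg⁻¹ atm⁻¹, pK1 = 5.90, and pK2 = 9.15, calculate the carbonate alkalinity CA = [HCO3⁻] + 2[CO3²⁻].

CA = 3.31 mmol/kg

[CO2*] = KH · pCO2 = 10^(−1.43) × 545×10^-6 = 2.025×10^-5 mol/kg
α₀ = 1/(1 + K1/[H⁺] + K1K2/[H⁺]²) = 1/(1 + 10^+2.15 + 10^+1.05) = 0.006516
DIC = [CO2*]/α₀ = 2.025×10^-5 / 0.006516 = 3.108 mmol/kg
CA = (α₁ + 2α₂)·DIC = (0.9204 + 2×0.07311) × 3.108 = 3.31 mmol/kg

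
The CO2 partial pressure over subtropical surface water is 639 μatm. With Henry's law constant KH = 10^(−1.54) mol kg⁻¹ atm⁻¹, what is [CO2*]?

[CO2*] = 18.4 μmol/kg

KH = 10^(−1.54) = 2.884×10^-2 mol kg⁻¹ atm⁻¹
[CO2*] = KH · pCO2 = 2.884×10^-2 × 639×10^-6 atm = 1.84×10^-5 mol/kg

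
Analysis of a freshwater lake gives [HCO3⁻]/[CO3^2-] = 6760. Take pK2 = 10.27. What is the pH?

pH = 6.44

From K2 = [H⁺][CO3^2-]/[HCO3⁻]:  pH = pK2 − log₁₀([HCO3⁻]/[CO3^2-])
log₁₀(6760) = +3.830
pH = 10.27 − (+3.830) = 6.44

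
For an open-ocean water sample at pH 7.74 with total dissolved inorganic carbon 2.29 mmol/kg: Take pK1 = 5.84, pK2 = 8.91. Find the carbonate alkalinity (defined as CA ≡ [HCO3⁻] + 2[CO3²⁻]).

CA = 2.41 mmol/kg

CA = [HCO3⁻] + 2[CO3²⁻] = (α₁ + 2α₂)·DIC
At pH 7.74: [H⁺]/K1 = 10^-1.90 = 0.012589, K2/[H⁺] = 10^-1.17 = 0.067608
α₁ = 1/(1 + 0.012589 + 0.067608) = 1/1.0802 = 0.9258; α₂ = α₁·K2/[H⁺] = 0.06259
α₁ + 2α₂ = 1.0509
CA = 1.0509 × 2.29 = 2.41 mmol/kg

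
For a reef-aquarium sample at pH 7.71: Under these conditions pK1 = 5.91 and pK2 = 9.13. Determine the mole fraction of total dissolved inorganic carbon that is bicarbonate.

α₁ = 1 / (1 + [H⁺]/K1 + K2/[H⁺]) = 1 / (1 + 10^-1.80 + 10^-1.42)
   = 1 / (1 + 0.015849 + 0.038019) = 1/1.0539 = 0.9489

α₁ = 0.949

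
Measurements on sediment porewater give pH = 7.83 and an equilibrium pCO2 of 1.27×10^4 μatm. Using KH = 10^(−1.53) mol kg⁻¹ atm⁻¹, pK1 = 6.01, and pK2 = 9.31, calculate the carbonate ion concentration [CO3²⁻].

[CO2*] = KH · pCO2 = 10^(−1.53) × 1.27×10^4×10^-6 = 3.748×10^-4 mol/kg
α₀ = 1/(1 + K1/[H⁺] + K1K2/[H⁺]²) = 1/(1 + 10^+1.82 + 10^+0.34) = 0.01444
DIC = [CO2*]/α₀ = 3.748×10^-4 / 0.01444 = 25.96 mmol/kg
[CO3²⁻] = α₂·DIC; α₂ = 0.03159, so [CO3²⁻] = 0.03159 × 25.96 = 0.820 mmol/kg

[CO3²⁻] = 0.820 mmol/kg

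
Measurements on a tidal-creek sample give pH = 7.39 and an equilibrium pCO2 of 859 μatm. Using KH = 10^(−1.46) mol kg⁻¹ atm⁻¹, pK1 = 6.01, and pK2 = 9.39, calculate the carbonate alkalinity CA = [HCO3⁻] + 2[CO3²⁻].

[CO2*] = KH · pCO2 = 10^(−1.46) × 859×10^-6 = 2.978×10^-5 mol/kg
α₀ = 1/(1 + K1/[H⁺] + K1K2/[H⁺]²) = 1/(1 + 10^+1.38 + 10^-0.62) = 0.03964
DIC = [CO2*]/α₀ = 2.978×10^-5 / 0.03964 = 0.7514 mmol/kg
CA = (α₁ + 2α₂)·DIC = (0.9509 + 2×0.009509) × 0.7514 = 0.729 mmol/kg

CA = 0.729 mmol/kg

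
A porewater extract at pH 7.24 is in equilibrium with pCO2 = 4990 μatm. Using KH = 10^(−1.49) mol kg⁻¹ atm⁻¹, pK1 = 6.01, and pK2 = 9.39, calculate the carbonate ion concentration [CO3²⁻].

[CO3²⁻] = 19.4 μmol/kg

[CO2*] = KH · pCO2 = 10^(−1.49) × 4990×10^-6 = 1.615×10^-4 mol/kg
α₀ = 1/(1 + K1/[H⁺] + K1K2/[H⁺]²) = 1/(1 + 10^+1.23 + 10^-0.92) = 0.05524
DIC = [CO2*]/α₀ = 1.615×10^-4 / 0.05524 = 2.923 mmol/kg
[CO3²⁻] = α₂·DIC; α₂ = 0.006641, so [CO3²⁻] = 0.006641 × 2.923 = 0.0194 mmol/kg = 19.4 μmol/kg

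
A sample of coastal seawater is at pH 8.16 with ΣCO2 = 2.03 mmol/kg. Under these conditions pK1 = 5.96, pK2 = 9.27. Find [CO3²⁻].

α₂ = 1 / (1 + [H⁺]/K2 + [H⁺]²/(K1K2)) = 1 / (1 + 10^+1.11 + 10^-1.09)
   = 1 / (1 + 12.882 + 0.081283) = 1/13.964 = 0.07161
[CO3²⁻] = α₂ × DIC = 0.07161 × 2.03 = 0.145 mmol/kg

[CO3²⁻] = 0.145 mmol/kg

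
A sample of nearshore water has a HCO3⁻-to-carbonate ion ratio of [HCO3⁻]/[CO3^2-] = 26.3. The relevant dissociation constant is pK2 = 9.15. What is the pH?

From K2 = [H⁺][CO3^2-]/[HCO3⁻]:  pH = pK2 − log₁₀([HCO3⁻]/[CO3^2-])
log₁₀(26.3) = +1.420
pH = 9.15 − (+1.420) = 7.73

pH = 7.73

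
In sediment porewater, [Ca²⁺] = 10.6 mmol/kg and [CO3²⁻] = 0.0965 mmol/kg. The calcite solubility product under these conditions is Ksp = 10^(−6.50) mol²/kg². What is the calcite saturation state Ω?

Ω = 3.23

Ksp = 10^(−6.50) = 3.162×10^-7
Ω = [Ca²⁺][CO3²⁻]/Ksp = (10.6×10^-3)(0.0965×10^-3) / 3.162×10^-7 = 3.23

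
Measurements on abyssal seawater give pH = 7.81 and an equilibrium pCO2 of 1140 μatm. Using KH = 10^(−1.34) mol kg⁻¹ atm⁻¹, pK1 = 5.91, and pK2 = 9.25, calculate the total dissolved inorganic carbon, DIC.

[CO2*] = KH · pCO2 = 10^(−1.34) × 1140×10^-6 = 5.211×10^-5 mol/kg
α₀ = 1/(1 + K1/[H⁺] + K1K2/[H⁺]²) = 1/(1 + 10^+1.90 + 10^+0.46) = 0.01200
DIC = [CO2*]/α₀ = 5.211×10^-5 / 0.01200 = 4.34 mmol/kg

DIC = 4.34 mmol/kg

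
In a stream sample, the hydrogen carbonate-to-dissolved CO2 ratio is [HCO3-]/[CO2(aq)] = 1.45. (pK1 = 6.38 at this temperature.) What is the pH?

pH = 6.54

From K1 = [H⁺][HCO3-]/[CO2(aq)]:  pH = pK1 + log₁₀([HCO3-]/[CO2(aq)])
log₁₀(1.45) = +0.161
pH = 6.38 + (+0.161) = 6.54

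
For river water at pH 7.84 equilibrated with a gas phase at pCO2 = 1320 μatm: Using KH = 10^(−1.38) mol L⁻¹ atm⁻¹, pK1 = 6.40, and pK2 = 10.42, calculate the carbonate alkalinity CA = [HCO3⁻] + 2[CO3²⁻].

CA = 1.52 mmol/L

[CO2*] = KH · pCO2 = 10^(−1.38) × 1320×10^-6 = 5.503×10^-5 mol/L
α₀ = 1/(1 + K1/[H⁺] + K1K2/[H⁺]²) = 1/(1 + 10^+1.44 + 10^-1.14) = 0.03495
DIC = [CO2*]/α₀ = 5.503×10^-5 / 0.03495 = 1.575 mmol/L
CA = (α₁ + 2α₂)·DIC = (0.9625 + 2×0.002532) × 1.575 = 1.52 mmol/L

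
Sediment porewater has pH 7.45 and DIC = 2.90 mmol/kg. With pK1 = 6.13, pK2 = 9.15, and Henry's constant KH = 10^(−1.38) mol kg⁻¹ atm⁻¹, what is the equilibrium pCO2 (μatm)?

pCO2 = 3120 μatm

α₀ = 1 / (1 + K1/[H⁺] + K1K2/[H⁺]²) = 1 / (1 + 10^+1.32 + 10^-0.38)
   = 1 / (1 + 20.893 + 0.41687) = 1/22.310 = 0.04482
[CO2*] = α₀ × DIC = 0.04482 × 2.90 = 0.1300 mmol/kg
pCO2 = [CO2*]/KH = 1.300×10^-4 / 4.169×10^-2 = 3120 μatm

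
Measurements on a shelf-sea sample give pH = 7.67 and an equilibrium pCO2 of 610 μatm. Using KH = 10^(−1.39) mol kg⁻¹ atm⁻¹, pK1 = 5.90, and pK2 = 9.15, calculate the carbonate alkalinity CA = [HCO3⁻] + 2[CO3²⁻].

CA = 1.56 mmol/kg

[CO2*] = KH · pCO2 = 10^(−1.39) × 610×10^-6 = 2.485×10^-5 mol/kg
α₀ = 1/(1 + K1/[H⁺] + K1K2/[H⁺]²) = 1/(1 + 10^+1.77 + 10^+0.29) = 0.01617
DIC = [CO2*]/α₀ = 2.485×10^-5 / 0.01617 = 1.537 mmol/kg
CA = (α₁ + 2α₂)·DIC = (0.9523 + 2×0.03153) × 1.537 = 1.56 mmol/kg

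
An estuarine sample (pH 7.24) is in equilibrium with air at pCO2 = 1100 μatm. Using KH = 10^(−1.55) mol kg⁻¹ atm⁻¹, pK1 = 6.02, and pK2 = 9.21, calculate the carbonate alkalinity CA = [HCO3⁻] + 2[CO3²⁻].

[CO2*] = KH · pCO2 = 10^(−1.55) × 1100×10^-6 = 3.100×10^-5 mol/kg
α₀ = 1/(1 + K1/[H⁺] + K1K2/[H⁺]²) = 1/(1 + 10^+1.22 + 10^-0.75) = 0.05626
DIC = [CO2*]/α₀ = 3.100×10^-5 / 0.05626 = 0.5510 mmol/kg
CA = (α₁ + 2α₂)·DIC = (0.9337 + 2×0.01001) × 0.5510 = 0.526 mmol/kg

CA = 0.526 mmol/kg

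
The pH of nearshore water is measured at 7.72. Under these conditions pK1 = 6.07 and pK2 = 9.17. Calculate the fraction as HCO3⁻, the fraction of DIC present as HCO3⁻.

α₁ = 0.945

α₁ = 1 / (1 + [H⁺]/K1 + K2/[H⁺]) = 1 / (1 + 10^-1.65 + 10^-1.45)
   = 1 / (1 + 0.022387 + 0.035481) = 1/1.0579 = 0.9453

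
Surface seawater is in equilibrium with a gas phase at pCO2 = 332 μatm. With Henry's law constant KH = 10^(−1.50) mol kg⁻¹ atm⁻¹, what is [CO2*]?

KH = 10^(−1.50) = 3.162×10^-2 mol kg⁻¹ atm⁻¹
[CO2*] = KH · pCO2 = 3.162×10^-2 × 332×10^-6 atm = 1.05×10^-5 mol/kg

[CO2*] = 10.5 μmol/kg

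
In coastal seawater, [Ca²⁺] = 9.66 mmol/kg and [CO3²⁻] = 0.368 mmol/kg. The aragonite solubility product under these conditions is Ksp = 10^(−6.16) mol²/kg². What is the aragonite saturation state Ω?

Ω = 5.14

Ksp = 10^(−6.16) = 6.918×10^-7
Ω = [Ca²⁺][CO3²⁻]/Ksp = (9.66×10^-3)(0.368×10^-3) / 6.918×10^-7 = 5.14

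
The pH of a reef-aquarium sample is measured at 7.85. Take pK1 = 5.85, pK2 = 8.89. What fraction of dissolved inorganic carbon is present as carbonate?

α₂ = 0.0828

α₂ = 1 / (1 + [H⁺]/K2 + [H⁺]²/(K1K2)) = 1 / (1 + 10^+1.04 + 10^-0.96)
   = 1 / (1 + 10.965 + 0.10965) = 1/12.074 = 0.08282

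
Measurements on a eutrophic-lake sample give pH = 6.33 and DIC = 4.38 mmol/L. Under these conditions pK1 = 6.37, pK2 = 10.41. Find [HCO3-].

[HCO3⁻] = 2.09 mmol/L

α₁ = 1 / (1 + [H⁺]/K1 + K2/[H⁺]) = 1 / (1 + 10^+0.04 + 10^-4.08)
   = 1 / (1 + 1.0965 + 8.3176×10^-5) = 1/2.0966 = 0.4770
[HCO3⁻] = α₁ × DIC = 0.4770 × 4.38 = 2.09 mmol/L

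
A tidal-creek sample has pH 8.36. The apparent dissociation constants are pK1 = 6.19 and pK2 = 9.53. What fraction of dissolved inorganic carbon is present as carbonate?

α₂ = 1 / (1 + [H⁺]/K2 + [H⁺]²/(K1K2)) = 1 / (1 + 10^+1.17 + 10^-1.00)
   = 1 / (1 + 14.791 + 0.10000) = 1/15.891 = 0.06293

α₂ = 0.0629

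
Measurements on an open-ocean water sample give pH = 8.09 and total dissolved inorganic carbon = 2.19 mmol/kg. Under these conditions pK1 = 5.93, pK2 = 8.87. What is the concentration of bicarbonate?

α₁ = 1 / (1 + [H⁺]/K1 + K2/[H⁺]) = 1 / (1 + 10^-2.16 + 10^-0.78)
   = 1 / (1 + 0.0069183 + 0.16596) = 1/1.1729 = 0.8526
[HCO3⁻] = α₁ × DIC = 0.8526 × 2.19 = 1.87 mmol/kg

[HCO3⁻] = 1.87 mmol/kg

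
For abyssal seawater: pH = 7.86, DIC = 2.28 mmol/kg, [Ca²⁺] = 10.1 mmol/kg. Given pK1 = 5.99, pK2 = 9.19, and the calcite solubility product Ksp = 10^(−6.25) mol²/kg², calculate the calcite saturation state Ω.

α₂ = 1 / (1 + [H⁺]/K2 + [H⁺]²/(K1K2)) = 1 / (1 + 10^+1.33 + 10^-0.54)
   = 1 / (1 + 21.380 + 0.28840) = 1/22.668 = 0.04412
[CO3²⁻] = α₂ × DIC = 0.04412 × 2.28 = 0.1006 mmol/kg
Ksp = 10^(−6.25) = 5.623×10^-7
Ω = [Ca²⁺][CO3²⁻]/Ksp = (10.1×10^-3)(1.006×10^-4) / 5.623×10^-7 = 1.81

Ω = 1.81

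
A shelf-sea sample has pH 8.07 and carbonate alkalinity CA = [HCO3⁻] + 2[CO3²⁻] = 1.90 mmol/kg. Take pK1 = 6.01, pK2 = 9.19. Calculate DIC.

DIC = 1.79 mmol/kg

CA = [HCO3⁻] + 2[CO3²⁻] = (α₁ + 2α₂)·DIC
At pH 8.07: [H⁺]/K1 = 10^-2.06 = 0.0087096, K2/[H⁺] = 10^-1.12 = 0.075858
α₁ = 1/(1 + 0.0087096 + 0.075858) = 1/1.0846 = 0.9220; α₂ = α₁·K2/[H⁺] = 0.06994
α₁ + 2α₂ = 1.0619
DIC = CA / (α₁ + 2α₂) = 1.90 / 1.0619 = 1.79 mmol/kg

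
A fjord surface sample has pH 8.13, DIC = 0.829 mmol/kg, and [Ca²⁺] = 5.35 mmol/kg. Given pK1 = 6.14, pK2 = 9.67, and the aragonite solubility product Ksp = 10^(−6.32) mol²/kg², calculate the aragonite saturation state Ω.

Ω = 0.257

α₂ = 1 / (1 + [H⁺]/K2 + [H⁺]²/(K1K2)) = 1 / (1 + 10^+1.54 + 10^-0.45)
   = 1 / (1 + 34.674 + 0.35481) = 1/36.028 = 0.02776
[CO3²⁻] = α₂ × DIC = 0.02776 × 0.829 = 0.02301 mmol/kg
Ksp = 10^(−6.32) = 4.786×10^-7
Ω = [Ca²⁺][CO3²⁻]/Ksp = (5.35×10^-3)(2.301×10^-5) / 4.786×10^-7 = 0.257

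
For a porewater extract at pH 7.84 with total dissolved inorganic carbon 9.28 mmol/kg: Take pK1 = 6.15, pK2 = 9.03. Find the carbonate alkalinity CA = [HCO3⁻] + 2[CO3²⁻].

CA = 9.66 mmol/kg

CA = [HCO3⁻] + 2[CO3²⁻] = (α₁ + 2α₂)·DIC
At pH 7.84: [H⁺]/K1 = 10^-1.69 = 0.020417, K2/[H⁺] = 10^-1.19 = 0.064565
α₁ = 1/(1 + 0.020417 + 0.064565) = 1/1.0850 = 0.9217; α₂ = α₁·K2/[H⁺] = 0.05951
α₁ + 2α₂ = 1.0407
CA = 1.0407 × 9.28 = 9.66 mmol/kg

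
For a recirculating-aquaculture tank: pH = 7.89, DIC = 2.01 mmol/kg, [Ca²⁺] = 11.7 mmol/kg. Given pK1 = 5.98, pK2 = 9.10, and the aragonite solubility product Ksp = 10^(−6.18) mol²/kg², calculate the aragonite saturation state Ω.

Ω = 2.04

α₂ = 1 / (1 + [H⁺]/K2 + [H⁺]²/(K1K2)) = 1 / (1 + 10^+1.21 + 10^-0.70)
   = 1 / (1 + 16.218 + 0.19953) = 1/17.418 = 0.05741
[CO3²⁻] = α₂ × DIC = 0.05741 × 2.01 = 0.1154 mmol/kg
Ksp = 10^(−6.18) = 6.607×10^-7
Ω = [Ca²⁺][CO3²⁻]/Ksp = (11.7×10^-3)(1.154×10^-4) / 6.607×10^-7 = 2.04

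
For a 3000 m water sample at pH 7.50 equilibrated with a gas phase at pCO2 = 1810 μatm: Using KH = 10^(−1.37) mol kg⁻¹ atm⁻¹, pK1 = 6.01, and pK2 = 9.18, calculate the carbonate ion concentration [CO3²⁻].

[CO2*] = KH · pCO2 = 10^(−1.37) × 1810×10^-6 = 7.721×10^-5 mol/kg
α₀ = 1/(1 + K1/[H⁺] + K1K2/[H⁺]²) = 1/(1 + 10^+1.49 + 10^-0.19) = 0.03072
DIC = [CO2*]/α₀ = 7.721×10^-5 / 0.03072 = 2.513 mmol/kg
[CO3²⁻] = α₂·DIC; α₂ = 0.01984, so [CO3²⁻] = 0.01984 × 2.513 = 0.0499 mmol/kg

[CO3²⁻] = 0.0499 mmol/kg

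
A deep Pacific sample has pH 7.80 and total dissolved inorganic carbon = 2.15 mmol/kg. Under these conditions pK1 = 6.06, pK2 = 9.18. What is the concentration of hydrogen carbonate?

α₁ = 1 / (1 + [H⁺]/K1 + K2/[H⁺]) = 1 / (1 + 10^-1.74 + 10^-1.38)
   = 1 / (1 + 0.018197 + 0.041687) = 1/1.0599 = 0.9435
[HCO3⁻] = α₁ × DIC = 0.9435 × 2.15 = 2.03 mmol/kg

[HCO3⁻] = 2.03 mmol/kg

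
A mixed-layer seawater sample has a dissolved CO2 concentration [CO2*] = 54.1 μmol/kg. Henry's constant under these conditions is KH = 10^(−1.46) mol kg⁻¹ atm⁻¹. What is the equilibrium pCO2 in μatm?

KH = 10^(−1.46) = 3.467×10^-2 mol kg⁻¹ atm⁻¹
pCO2 = [CO2*]/KH = 54.1×10^-6 / 3.467×10^-2 = 1.56×10^-3 atm = 1560 μatm

pCO2 = 1560 μatm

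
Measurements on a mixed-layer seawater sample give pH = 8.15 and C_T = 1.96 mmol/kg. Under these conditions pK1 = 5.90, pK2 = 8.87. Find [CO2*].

[CO2*] = 9.21 μmol/kg

α₀ = 1 / (1 + K1/[H⁺] + K1K2/[H⁺]²) = 1 / (1 + 10^+2.25 + 10^+1.53)
   = 1 / (1 + 177.83 + 33.884) = 1/212.71 = 0.004701
[CO2*] = α₀ × DIC = 0.004701 × 1.96 = 0.00921 mmol/kg = 9.21 μmol/kg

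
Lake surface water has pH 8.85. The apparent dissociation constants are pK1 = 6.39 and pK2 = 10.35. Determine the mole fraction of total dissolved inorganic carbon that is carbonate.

α₂ = 0.0306

α₂ = 1 / (1 + [H⁺]/K2 + [H⁺]²/(K1K2)) = 1 / (1 + 10^+1.50 + 10^-0.96)
   = 1 / (1 + 31.623 + 0.10965) = 1/32.732 = 0.03055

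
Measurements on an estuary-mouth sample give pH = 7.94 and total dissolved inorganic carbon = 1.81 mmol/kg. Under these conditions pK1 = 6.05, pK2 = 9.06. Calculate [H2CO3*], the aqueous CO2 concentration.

[CO2*] = 0.0214 mmol/kg

α₀ = 1 / (1 + K1/[H⁺] + K1K2/[H⁺]²) = 1 / (1 + 10^+1.89 + 10^+0.77)
   = 1 / (1 + 77.625 + 5.8884) = 1/84.513 = 0.01183
[CO2*] = α₀ × DIC = 0.01183 × 1.81 = 0.0214 mmol/kg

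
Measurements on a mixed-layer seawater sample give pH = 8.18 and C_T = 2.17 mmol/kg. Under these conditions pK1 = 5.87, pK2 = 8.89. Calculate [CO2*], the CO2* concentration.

[CO2*] = 8.86 μmol/kg

α₀ = 1 / (1 + K1/[H⁺] + K1K2/[H⁺]²) = 1 / (1 + 10^+2.31 + 10^+1.60)
   = 1 / (1 + 204.17 + 39.811) = 1/244.98 = 0.004082
[CO2*] = α₀ × DIC = 0.004082 × 2.17 = 0.00886 mmol/kg = 8.86 μmol/kg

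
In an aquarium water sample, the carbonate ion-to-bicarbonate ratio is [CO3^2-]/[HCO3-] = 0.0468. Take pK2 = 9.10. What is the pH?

From K2 = [H⁺][CO3^2-]/[HCO3-]:  pH = pK2 + log₁₀([CO3^2-]/[HCO3-])
log₁₀(0.0468) = -1.330
pH = 9.10 + (-1.330) = 7.77

pH = 7.77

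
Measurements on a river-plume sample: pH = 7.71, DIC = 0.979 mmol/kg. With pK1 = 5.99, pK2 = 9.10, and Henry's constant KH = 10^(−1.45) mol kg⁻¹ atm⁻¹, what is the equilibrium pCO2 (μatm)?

α₀ = 1 / (1 + K1/[H⁺] + K1K2/[H⁺]²) = 1 / (1 + 10^+1.72 + 10^+0.33)
   = 1 / (1 + 52.481 + 2.1380) = 1/55.619 = 0.01798
[CO2*] = α₀ × DIC = 0.01798 × 0.979 = 0.01760 mmol/kg = 17.60 μmol/kg
pCO2 = [CO2*]/KH = 1.760×10^-5 / 3.548×10^-2 = 496 μatm

pCO2 = 496 μatm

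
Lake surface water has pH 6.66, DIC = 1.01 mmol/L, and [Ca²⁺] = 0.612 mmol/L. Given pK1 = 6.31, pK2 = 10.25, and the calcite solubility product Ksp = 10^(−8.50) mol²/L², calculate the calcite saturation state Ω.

Ω = 0.0347

α₂ = 1 / (1 + [H⁺]/K2 + [H⁺]²/(K1K2)) = 1 / (1 + 10^+3.59 + 10^+3.24)
   = 1 / (1 + 3890.5 + 1737.8) = 1/5629.3 = 0.0001776
[CO3²⁻] = α₂ × DIC = 0.0001776 × 1.01 = 0.0001794 mmol/L = 0.1794 μmol/L
Ksp = 10^(−8.50) = 3.162×10^-9
Ω = [Ca²⁺][CO3²⁻]/Ksp = (0.612×10^-3)(1.794×10^-7) / 3.162×10^-9 = 0.0347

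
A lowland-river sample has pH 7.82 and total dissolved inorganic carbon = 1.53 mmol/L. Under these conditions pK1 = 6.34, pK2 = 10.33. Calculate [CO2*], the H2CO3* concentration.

α₀ = 1 / (1 + K1/[H⁺] + K1K2/[H⁺]²) = 1 / (1 + 10^+1.48 + 10^-1.03)
   = 1 / (1 + 30.200 + 0.093325) = 1/31.293 = 0.03196
[CO2*] = α₀ × DIC = 0.03196 × 1.53 = 0.0489 mmol/L

[CO2*] = 0.0489 mmol/L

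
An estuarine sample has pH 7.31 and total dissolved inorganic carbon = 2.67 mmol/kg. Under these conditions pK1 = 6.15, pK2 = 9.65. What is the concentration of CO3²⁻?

α₂ = 1 / (1 + [H⁺]/K2 + [H⁺]²/(K1K2)) = 1 / (1 + 10^+2.34 + 10^+1.18)
   = 1 / (1 + 218.78 + 15.136) = 1/234.91 = 0.004257
[CO3²⁻] = α₂ × DIC = 0.004257 × 2.67 = 0.0114 mmol/kg = 11.4 μmol/kg

[CO3²⁻] = 11.4 μmol/kg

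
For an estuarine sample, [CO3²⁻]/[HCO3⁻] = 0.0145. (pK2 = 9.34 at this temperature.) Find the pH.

pH = 7.50

From K2 = [H⁺][CO3²⁻]/[HCO3⁻]:  pH = pK2 + log₁₀([CO3²⁻]/[HCO3⁻])
log₁₀(0.0145) = -1.839
pH = 9.34 + (-1.839) = 7.50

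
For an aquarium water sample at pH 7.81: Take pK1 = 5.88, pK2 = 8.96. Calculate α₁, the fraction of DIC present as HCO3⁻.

α₁ = 0.924

α₁ = 1 / (1 + [H⁺]/K1 + K2/[H⁺]) = 1 / (1 + 10^-1.93 + 10^-1.15)
   = 1 / (1 + 0.011749 + 0.070795) = 1/1.0825 = 0.9238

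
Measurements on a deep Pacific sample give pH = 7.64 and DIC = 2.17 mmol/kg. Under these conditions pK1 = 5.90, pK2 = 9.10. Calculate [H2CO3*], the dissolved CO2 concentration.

α₀ = 1 / (1 + K1/[H⁺] + K1K2/[H⁺]²) = 1 / (1 + 10^+1.74 + 10^+0.28)
   = 1 / (1 + 54.954 + 1.9055) = 1/57.860 = 0.01728
[CO2*] = α₀ × DIC = 0.01728 × 2.17 = 0.0375 mmol/kg

[CO2*] = 0.0375 mmol/kg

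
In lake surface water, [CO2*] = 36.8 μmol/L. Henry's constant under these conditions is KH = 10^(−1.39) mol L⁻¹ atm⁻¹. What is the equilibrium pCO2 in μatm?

KH = 10^(−1.39) = 4.074×10^-2 mol L⁻¹ atm⁻¹
pCO2 = [CO2*]/KH = 36.8×10^-6 / 4.074×10^-2 = 9.03×10^-4 atm = 903 μatm

pCO2 = 903 μatm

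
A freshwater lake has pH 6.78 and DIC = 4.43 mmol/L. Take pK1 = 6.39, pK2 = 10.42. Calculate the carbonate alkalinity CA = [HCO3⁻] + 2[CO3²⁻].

CA = 3.15 mmol/L

CA = [HCO3⁻] + 2[CO3²⁻] = (α₁ + 2α₂)·DIC
At pH 6.78: [H⁺]/K1 = 10^-0.39 = 0.40738, K2/[H⁺] = 10^-3.64 = 0.00022909
α₁ = 1/(1 + 0.40738 + 0.00022909) = 1/1.4076 = 0.7104; α₂ = α₁·K2/[H⁺] = 0.0001627
α₁ + 2α₂ = 0.7107
CA = 0.7107 × 4.43 = 3.15 mmol/L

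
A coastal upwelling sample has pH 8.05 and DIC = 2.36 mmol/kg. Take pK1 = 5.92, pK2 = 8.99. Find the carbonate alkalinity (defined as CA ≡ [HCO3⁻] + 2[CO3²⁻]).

CA = 2.59 mmol/kg

CA = [HCO3⁻] + 2[CO3²⁻] = (α₁ + 2α₂)·DIC
At pH 8.05: [H⁺]/K1 = 10^-2.13 = 0.0074131, K2/[H⁺] = 10^-0.94 = 0.11482
α₁ = 1/(1 + 0.0074131 + 0.11482) = 1/1.1222 = 0.8911; α₂ = α₁·K2/[H⁺] = 0.1023
α₁ + 2α₂ = 1.0957
CA = 1.0957 × 2.36 = 2.59 mmol/kg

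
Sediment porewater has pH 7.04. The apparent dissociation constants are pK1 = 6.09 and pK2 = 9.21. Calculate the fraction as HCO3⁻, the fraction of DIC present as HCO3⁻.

α₁ = 1 / (1 + [H⁺]/K1 + K2/[H⁺]) = 1 / (1 + 10^-0.95 + 10^-2.17)
   = 1 / (1 + 0.11220 + 0.0067608) = 1/1.1190 = 0.8937

α₁ = 0.894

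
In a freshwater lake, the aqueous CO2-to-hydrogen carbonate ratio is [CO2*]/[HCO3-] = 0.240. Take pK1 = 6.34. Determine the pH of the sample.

From K1 = [H⁺][HCO3-]/[CO2*]:  pH = pK1 − log₁₀([CO2*]/[HCO3-])
log₁₀(0.240) = -0.620
pH = 6.34 − (-0.620) = 6.96

pH = 6.96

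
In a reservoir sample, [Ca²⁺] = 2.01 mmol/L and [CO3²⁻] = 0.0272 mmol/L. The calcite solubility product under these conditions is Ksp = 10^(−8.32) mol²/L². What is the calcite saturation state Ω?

Ω = 11.4

Ksp = 10^(−8.32) = 4.786×10^-9
Ω = [Ca²⁺][CO3²⁻]/Ksp = (2.01×10^-3)(0.0272×10^-3) / 4.786×10^-9 = 11.4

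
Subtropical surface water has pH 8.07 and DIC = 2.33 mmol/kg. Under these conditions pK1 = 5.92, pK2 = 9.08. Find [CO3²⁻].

[CO3²⁻] = 0.206 mmol/kg

α₂ = 1 / (1 + [H⁺]/K2 + [H⁺]²/(K1K2)) = 1 / (1 + 10^+1.01 + 10^-1.14)
   = 1 / (1 + 10.233 + 0.072444) = 1/11.305 = 0.08845
[CO3²⁻] = α₂ × DIC = 0.08845 × 2.33 = 0.206 mmol/kg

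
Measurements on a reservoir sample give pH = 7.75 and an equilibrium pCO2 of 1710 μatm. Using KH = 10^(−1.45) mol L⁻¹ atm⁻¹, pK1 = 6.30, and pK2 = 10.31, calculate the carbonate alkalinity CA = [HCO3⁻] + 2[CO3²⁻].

[CO2*] = KH · pCO2 = 10^(−1.45) × 1710×10^-6 = 6.067×10^-5 mol/L
α₀ = 1/(1 + K1/[H⁺] + K1K2/[H⁺]²) = 1/(1 + 10^+1.45 + 10^-1.11) = 0.03417
DIC = [CO2*]/α₀ = 6.067×10^-5 / 0.03417 = 1.775 mmol/L
CA = (α₁ + 2α₂)·DIC = (0.9632 + 2×0.002653) × 1.775 = 1.72 mmol/L

CA = 1.72 mmol/L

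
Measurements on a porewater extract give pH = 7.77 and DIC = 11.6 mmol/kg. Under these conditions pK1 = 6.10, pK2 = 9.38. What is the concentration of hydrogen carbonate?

[HCO3⁻] = 11.1 mmol/kg

α₁ = 1 / (1 + [H⁺]/K1 + K2/[H⁺]) = 1 / (1 + 10^-1.67 + 10^-1.61)
   = 1 / (1 + 0.021380 + 0.024547) = 1/1.0459 = 0.9561
[HCO3⁻] = α₁ × DIC = 0.9561 × 11.6 = 11.1 mmol/kg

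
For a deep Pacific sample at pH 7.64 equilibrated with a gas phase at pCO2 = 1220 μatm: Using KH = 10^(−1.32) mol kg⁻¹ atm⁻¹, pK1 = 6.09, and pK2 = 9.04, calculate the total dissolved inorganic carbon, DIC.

[CO2*] = KH · pCO2 = 10^(−1.32) × 1220×10^-6 = 5.839×10^-5 mol/kg
α₀ = 1/(1 + K1/[H⁺] + K1K2/[H⁺]²) = 1/(1 + 10^+1.55 + 10^+0.15) = 0.02639
DIC = [CO2*]/α₀ = 5.839×10^-5 / 0.02639 = 2.21 mmol/kg

DIC = 2.21 mmol/kg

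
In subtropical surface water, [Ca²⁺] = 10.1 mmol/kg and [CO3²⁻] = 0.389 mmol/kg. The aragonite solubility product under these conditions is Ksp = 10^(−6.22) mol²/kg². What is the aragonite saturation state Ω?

Ω = 6.52

Ksp = 10^(−6.22) = 6.026×10^-7
Ω = [Ca²⁺][CO3²⁻]/Ksp = (10.1×10^-3)(0.389×10^-3) / 6.026×10^-7 = 6.52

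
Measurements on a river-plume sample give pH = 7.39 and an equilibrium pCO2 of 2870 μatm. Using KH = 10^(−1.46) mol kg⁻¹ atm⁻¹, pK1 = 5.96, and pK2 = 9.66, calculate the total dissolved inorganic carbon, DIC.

DIC = 2.79 mmol/kg

[CO2*] = KH · pCO2 = 10^(−1.46) × 2870×10^-6 = 9.951×10^-5 mol/kg
α₀ = 1/(1 + K1/[H⁺] + K1K2/[H⁺]²) = 1/(1 + 10^+1.43 + 10^-0.84) = 0.03564
DIC = [CO2*]/α₀ = 9.951×10^-5 / 0.03564 = 2.79 mmol/kg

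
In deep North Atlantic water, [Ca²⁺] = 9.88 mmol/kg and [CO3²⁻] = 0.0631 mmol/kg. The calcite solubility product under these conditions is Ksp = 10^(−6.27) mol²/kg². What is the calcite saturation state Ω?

Ω = 1.16

Ksp = 10^(−6.27) = 5.370×10^-7
Ω = [Ca²⁺][CO3²⁻]/Ksp = (9.88×10^-3)(0.0631×10^-3) / 5.370×10^-7 = 1.16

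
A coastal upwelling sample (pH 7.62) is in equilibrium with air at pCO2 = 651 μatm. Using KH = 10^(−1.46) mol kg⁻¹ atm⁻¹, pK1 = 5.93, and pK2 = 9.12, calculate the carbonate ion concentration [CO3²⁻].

[CO3²⁻] = 0.0350 mmol/kg

[CO2*] = KH · pCO2 = 10^(−1.46) × 651×10^-6 = 2.257×10^-5 mol/kg
α₀ = 1/(1 + K1/[H⁺] + K1K2/[H⁺]²) = 1/(1 + 10^+1.69 + 10^+0.19) = 0.01941
DIC = [CO2*]/α₀ = 2.257×10^-5 / 0.01941 = 1.163 mmol/kg
[CO3²⁻] = α₂·DIC; α₂ = 0.03006, so [CO3²⁻] = 0.03006 × 1.163 = 0.0350 mmol/kg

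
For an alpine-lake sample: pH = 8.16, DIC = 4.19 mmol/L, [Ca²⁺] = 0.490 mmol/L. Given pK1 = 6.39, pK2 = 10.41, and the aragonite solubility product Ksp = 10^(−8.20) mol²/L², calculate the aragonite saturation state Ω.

Ω = 1.79

α₂ = 1 / (1 + [H⁺]/K2 + [H⁺]²/(K1K2)) = 1 / (1 + 10^+2.25 + 10^+0.48)
   = 1 / (1 + 177.83 + 3.0200) = 1/181.85 = 0.005499
[CO3²⁻] = α₂ × DIC = 0.005499 × 4.19 = 0.02304 mmol/L
Ksp = 10^(−8.20) = 6.310×10^-9
Ω = [Ca²⁺][CO3²⁻]/Ksp = (0.490×10^-3)(2.304×10^-5) / 6.310×10^-9 = 1.79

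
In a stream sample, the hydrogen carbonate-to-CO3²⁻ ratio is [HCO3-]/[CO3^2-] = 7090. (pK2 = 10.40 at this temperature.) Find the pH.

pH = 6.55

From K2 = [H⁺][CO3^2-]/[HCO3-]:  pH = pK2 − log₁₀([HCO3-]/[CO3^2-])
log₁₀(7090) = +3.851
pH = 10.40 − (+3.851) = 6.55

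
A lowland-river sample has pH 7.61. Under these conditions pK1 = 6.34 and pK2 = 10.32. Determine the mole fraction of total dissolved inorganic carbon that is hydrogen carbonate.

α₁ = 1 / (1 + [H⁺]/K1 + K2/[H⁺]) = 1 / (1 + 10^-1.27 + 10^-2.71)
   = 1 / (1 + 0.053703 + 0.0019498) = 1/1.0557 = 0.9473

α₁ = 0.947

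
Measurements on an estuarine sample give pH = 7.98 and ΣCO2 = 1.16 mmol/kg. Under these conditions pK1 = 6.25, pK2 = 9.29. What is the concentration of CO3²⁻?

α₂ = 1 / (1 + [H⁺]/K2 + [H⁺]²/(K1K2)) = 1 / (1 + 10^+1.31 + 10^-0.42)
   = 1 / (1 + 20.417 + 0.38019) = 1/21.798 = 0.04588
[CO3²⁻] = α₂ × DIC = 0.04588 × 1.16 = 0.0532 mmol/kg

[CO3²⁻] = 0.0532 mmol/kg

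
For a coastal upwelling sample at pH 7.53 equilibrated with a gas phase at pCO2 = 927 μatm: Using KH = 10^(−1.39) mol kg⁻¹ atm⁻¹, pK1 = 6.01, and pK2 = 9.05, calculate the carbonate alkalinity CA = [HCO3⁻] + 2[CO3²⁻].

CA = 1.33 mmol/kg

[CO2*] = KH · pCO2 = 10^(−1.39) × 927×10^-6 = 3.776×10^-5 mol/kg
α₀ = 1/(1 + K1/[H⁺] + K1K2/[H⁺]²) = 1/(1 + 10^+1.52 + 10^+0.00) = 0.02848
DIC = [CO2*]/α₀ = 3.776×10^-5 / 0.02848 = 1.326 mmol/kg
CA = (α₁ + 2α₂)·DIC = (0.9430 + 2×0.02848) × 1.326 = 1.33 mmol/kg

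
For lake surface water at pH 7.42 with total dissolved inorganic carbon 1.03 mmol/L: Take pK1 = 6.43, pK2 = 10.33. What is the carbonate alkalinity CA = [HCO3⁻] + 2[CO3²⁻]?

CA = 0.936 mmol/L

CA = [HCO3⁻] + 2[CO3²⁻] = (α₁ + 2α₂)·DIC
At pH 7.42: [H⁺]/K1 = 10^-0.99 = 0.10233, K2/[H⁺] = 10^-2.91 = 0.0012303
α₁ = 1/(1 + 0.10233 + 0.0012303) = 1/1.1036 = 0.9062; α₂ = α₁·K2/[H⁺] = 0.001115
α₁ + 2α₂ = 0.9084
CA = 0.9084 × 1.03 = 0.936 mmol/L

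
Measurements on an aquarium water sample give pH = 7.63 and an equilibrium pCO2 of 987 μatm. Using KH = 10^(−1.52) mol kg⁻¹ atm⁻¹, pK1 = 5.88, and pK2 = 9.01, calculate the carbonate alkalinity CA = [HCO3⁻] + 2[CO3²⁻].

CA = 1.82 mmol/kg

[CO2*] = KH · pCO2 = 10^(−1.52) × 987×10^-6 = 2.981×10^-5 mol/kg
α₀ = 1/(1 + K1/[H⁺] + K1K2/[H⁺]²) = 1/(1 + 10^+1.75 + 10^+0.37) = 0.01678
DIC = [CO2*]/α₀ = 2.981×10^-5 / 0.01678 = 1.776 mmol/kg
CA = (α₁ + 2α₂)·DIC = (0.9439 + 2×0.03935) × 1.776 = 1.82 mmol/kg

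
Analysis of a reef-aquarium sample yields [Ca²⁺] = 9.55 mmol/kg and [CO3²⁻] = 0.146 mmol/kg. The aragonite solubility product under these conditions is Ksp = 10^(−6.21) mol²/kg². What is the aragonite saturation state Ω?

Ksp = 10^(−6.21) = 6.166×10^-7
Ω = [Ca²⁺][CO3²⁻]/Ksp = (9.55×10^-3)(0.146×10^-3) / 6.166×10^-7 = 2.26

Ω = 2.26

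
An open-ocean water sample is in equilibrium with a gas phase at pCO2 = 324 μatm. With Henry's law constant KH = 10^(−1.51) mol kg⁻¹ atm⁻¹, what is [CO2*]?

[CO2*] = 10.0 μmol/kg

KH = 10^(−1.51) = 3.090×10^-2 mol kg⁻¹ atm⁻¹
[CO2*] = KH · pCO2 = 3.090×10^-2 × 324×10^-6 atm = 1.00×10^-5 mol/kg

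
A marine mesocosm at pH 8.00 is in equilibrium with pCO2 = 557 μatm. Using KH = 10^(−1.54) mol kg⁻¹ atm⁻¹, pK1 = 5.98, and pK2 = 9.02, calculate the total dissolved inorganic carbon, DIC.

DIC = 1.86 mmol/kg

[CO2*] = KH · pCO2 = 10^(−1.54) × 557×10^-6 = 1.606×10^-5 mol/kg
α₀ = 1/(1 + K1/[H⁺] + K1K2/[H⁺]²) = 1/(1 + 10^+2.02 + 10^+1.00) = 0.008642
DIC = [CO2*]/α₀ = 1.606×10^-5 / 0.008642 = 1.86 mmol/kg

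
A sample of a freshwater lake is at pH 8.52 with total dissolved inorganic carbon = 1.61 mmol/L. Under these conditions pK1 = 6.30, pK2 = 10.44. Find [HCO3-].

α₁ = 1 / (1 + [H⁺]/K1 + K2/[H⁺]) = 1 / (1 + 10^-2.22 + 10^-1.92)
   = 1 / (1 + 0.0060256 + 0.012023) = 1/1.0180 = 0.9823
[HCO3⁻] = α₁ × DIC = 0.9823 × 1.61 = 1.58 mmol/L

[HCO3⁻] = 1.58 mmol/L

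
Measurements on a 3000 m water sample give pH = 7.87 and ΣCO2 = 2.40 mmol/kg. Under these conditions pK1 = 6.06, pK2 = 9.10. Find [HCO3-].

[HCO3⁻] = 2.23 mmol/kg

α₁ = 1 / (1 + [H⁺]/K1 + K2/[H⁺]) = 1 / (1 + 10^-1.81 + 10^-1.23)
   = 1 / (1 + 0.015488 + 0.058884) = 1/1.0744 = 0.9308
[HCO3⁻] = α₁ × DIC = 0.9308 × 2.40 = 2.23 mmol/kg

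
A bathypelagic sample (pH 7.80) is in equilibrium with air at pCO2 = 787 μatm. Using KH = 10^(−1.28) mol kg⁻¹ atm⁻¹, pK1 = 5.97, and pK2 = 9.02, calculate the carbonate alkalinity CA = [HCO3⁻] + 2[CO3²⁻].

CA = 3.13 mmol/kg

[CO2*] = KH · pCO2 = 10^(−1.28) × 787×10^-6 = 4.130×10^-5 mol/kg
α₀ = 1/(1 + K1/[H⁺] + K1K2/[H⁺]²) = 1/(1 + 10^+1.83 + 10^+0.61) = 0.01376
DIC = [CO2*]/α₀ = 4.130×10^-5 / 0.01376 = 3.002 mmol/kg
CA = (α₁ + 2α₂)·DIC = (0.9302 + 2×0.05605) × 3.002 = 3.13 mmol/kg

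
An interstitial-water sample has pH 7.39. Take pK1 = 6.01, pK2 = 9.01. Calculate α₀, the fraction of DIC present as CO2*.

α₀ = 0.0391

α₀ = 1 / (1 + K1/[H⁺] + K1K2/[H⁺]²) = 1 / (1 + 10^+1.38 + 10^-0.24)
   = 1 / (1 + 23.988 + 0.57544) = 1/25.564 = 0.03912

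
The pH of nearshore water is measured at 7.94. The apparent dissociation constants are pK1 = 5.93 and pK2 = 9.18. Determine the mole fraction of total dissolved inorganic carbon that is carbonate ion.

α₂ = 0.0539

α₂ = 1 / (1 + [H⁺]/K2 + [H⁺]²/(K1K2)) = 1 / (1 + 10^+1.24 + 10^-0.77)
   = 1 / (1 + 17.378 + 0.16982) = 1/18.548 = 0.05391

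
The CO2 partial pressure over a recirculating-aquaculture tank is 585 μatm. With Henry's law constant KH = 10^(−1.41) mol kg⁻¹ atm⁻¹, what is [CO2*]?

KH = 10^(−1.41) = 3.890×10^-2 mol kg⁻¹ atm⁻¹
[CO2*] = KH · pCO2 = 3.890×10^-2 × 585×10^-6 atm = 2.28×10^-5 mol/kg

[CO2*] = 22.8 μmol/kg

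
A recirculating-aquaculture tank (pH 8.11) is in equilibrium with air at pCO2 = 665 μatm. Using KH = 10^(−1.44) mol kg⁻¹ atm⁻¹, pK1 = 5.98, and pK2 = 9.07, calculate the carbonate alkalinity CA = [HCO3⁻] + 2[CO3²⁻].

CA = 3.97 mmol/kg

[CO2*] = KH · pCO2 = 10^(−1.44) × 665×10^-6 = 2.414×10^-5 mol/kg
α₀ = 1/(1 + K1/[H⁺] + K1K2/[H⁺]²) = 1/(1 + 10^+2.13 + 10^+1.17) = 0.006636
DIC = [CO2*]/α₀ = 2.414×10^-5 / 0.006636 = 3.638 mmol/kg
CA = (α₁ + 2α₂)·DIC = (0.8952 + 2×0.09816) × 3.638 = 3.97 mmol/kg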